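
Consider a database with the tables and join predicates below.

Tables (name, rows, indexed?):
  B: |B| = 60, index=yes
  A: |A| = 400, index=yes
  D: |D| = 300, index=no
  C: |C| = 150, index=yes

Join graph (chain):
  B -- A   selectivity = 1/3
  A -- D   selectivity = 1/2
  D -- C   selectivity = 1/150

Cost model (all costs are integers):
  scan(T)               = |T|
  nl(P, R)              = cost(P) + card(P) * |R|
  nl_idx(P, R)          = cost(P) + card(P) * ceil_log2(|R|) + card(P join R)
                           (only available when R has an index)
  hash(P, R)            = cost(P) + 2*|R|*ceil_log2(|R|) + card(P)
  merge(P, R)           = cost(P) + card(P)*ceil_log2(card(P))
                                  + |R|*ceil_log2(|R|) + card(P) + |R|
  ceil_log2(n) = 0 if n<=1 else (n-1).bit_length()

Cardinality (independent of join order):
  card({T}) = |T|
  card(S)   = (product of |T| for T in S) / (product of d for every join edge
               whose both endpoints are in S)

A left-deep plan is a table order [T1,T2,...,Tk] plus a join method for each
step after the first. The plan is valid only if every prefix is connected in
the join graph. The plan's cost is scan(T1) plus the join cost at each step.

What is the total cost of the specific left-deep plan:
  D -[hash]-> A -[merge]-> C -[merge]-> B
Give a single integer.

2049570

step 1: scan D: cost=300, card=300
step 2: join A via hash
    card(P join A) = 300*400/(2) = 60000
    cost = 300 + 2*400*9 + 300 = 7800
step 3: join C via merge
    card(P join C) = 60000*150/(150) = 60000
    cost = 7800 + 60000*16 + 150*8 + 60000 + 150 = 1029150
step 4: join B via merge
    card(P join B) = 60000*60/(3) = 1200000
    cost = 1029150 + 60000*16 + 60*6 + 60000 + 60 = 2049570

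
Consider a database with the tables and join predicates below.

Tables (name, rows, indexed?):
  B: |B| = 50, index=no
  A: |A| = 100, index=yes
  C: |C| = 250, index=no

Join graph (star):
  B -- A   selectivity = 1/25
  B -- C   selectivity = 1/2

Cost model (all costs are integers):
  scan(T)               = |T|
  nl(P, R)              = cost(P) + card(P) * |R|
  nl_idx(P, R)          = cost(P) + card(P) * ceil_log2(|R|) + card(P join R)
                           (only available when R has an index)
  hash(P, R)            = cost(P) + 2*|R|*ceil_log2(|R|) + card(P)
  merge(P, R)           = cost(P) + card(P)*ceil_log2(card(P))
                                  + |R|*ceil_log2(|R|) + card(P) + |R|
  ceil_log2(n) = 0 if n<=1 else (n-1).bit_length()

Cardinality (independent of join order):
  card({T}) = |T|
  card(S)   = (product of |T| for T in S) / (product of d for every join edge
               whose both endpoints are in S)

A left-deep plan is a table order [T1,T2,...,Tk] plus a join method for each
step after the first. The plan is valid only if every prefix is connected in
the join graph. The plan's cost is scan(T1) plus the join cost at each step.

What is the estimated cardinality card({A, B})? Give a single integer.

200

Tables in S: A(100), B(50)
Edges inside S: B-A(d=25)
numerator = 100 * 50 = 5000
denominator = 25 = 25
card(S) = 5000 / 25 = 200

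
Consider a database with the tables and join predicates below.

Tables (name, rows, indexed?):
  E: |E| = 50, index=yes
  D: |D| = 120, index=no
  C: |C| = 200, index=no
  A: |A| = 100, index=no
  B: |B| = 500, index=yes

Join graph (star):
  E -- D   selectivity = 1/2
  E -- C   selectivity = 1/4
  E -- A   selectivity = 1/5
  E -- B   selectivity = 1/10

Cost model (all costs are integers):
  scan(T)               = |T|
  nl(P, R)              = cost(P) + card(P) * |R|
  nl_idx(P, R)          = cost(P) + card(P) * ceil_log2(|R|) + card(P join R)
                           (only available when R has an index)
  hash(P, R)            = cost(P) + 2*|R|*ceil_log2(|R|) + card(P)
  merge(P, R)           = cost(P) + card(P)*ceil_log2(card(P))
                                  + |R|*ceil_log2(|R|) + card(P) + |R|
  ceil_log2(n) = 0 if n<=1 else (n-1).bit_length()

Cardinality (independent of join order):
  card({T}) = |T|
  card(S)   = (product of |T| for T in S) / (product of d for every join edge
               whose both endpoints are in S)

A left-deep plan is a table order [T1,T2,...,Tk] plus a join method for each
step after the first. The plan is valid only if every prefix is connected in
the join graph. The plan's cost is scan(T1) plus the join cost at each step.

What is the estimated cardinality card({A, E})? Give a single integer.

1000

Tables in S: A(100), E(50)
Edges inside S: E-A(d=5)
numerator = 100 * 50 = 5000
denominator = 5 = 5
card(S) = 5000 / 5 = 1000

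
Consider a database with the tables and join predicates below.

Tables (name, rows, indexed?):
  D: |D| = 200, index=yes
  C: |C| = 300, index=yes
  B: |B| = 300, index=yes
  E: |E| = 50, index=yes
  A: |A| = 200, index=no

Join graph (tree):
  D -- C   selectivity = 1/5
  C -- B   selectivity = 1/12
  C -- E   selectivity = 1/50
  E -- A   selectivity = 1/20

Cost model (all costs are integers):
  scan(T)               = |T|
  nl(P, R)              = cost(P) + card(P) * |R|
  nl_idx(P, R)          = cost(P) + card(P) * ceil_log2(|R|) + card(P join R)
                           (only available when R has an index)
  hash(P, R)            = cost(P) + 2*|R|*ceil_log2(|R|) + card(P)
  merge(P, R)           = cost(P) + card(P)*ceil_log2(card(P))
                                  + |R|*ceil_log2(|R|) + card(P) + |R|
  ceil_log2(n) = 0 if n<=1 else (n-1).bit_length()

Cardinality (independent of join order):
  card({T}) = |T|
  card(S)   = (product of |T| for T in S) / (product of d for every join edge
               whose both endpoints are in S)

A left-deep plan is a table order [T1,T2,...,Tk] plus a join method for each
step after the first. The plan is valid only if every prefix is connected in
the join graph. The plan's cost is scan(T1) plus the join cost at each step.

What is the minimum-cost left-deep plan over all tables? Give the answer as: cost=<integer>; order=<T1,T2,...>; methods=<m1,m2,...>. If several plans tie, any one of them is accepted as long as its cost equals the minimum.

cost=90900; order=E,C,A,B,D; methods=nl_idx,hash,hash,hash

Selinger DP (subsets sized 1..n):
  {D}: scan cost=200, card=200
  {C}: scan cost=300, card=300
  {B}: scan cost=300, card=300
  {E}: scan cost=50, card=50
  {A}: scan cost=200, card=200
  {CD}: card=12000; try (D,hash)→3800, (C,merge)→5000, (D,merge)→5100, (C,hash)→5800, (C,nl_idx)→14000, (D,nl_idx)→14700 …(+2); best=3800 via (D,hash)
  {BC}: card=7500; try (C,hash)→6000, (B,hash)→6000, (C,merge)→6300, (B,merge)→6300, (C,nl_idx)→10500, (B,nl_idx)→10500 …(+2); best=6000 via (C,hash)
  {CE}: card=300; try (C,nl_idx)→800, (E,hash)→1200, (E,nl_idx)→2400, (C,merge)→3400, (E,merge)→3650, (C,hash)→5500 …(+2); best=800 via (C,nl_idx)
  {AE}: card=500; try (E,hash)→1000, (E,nl_idx)→1900, (A,merge)→2200, (E,merge)→2350, (A,hash)→3300, (A,nl)→10050 …(+1); best=1000 via (E,hash)
  {BCD}: card=300000; try (D,hash)→16700, (B,hash)→21200, (D,merge)→112800, (B,merge)→186800, (D,nl_idx)→366000, (B,nl_idx)→411800 …(+2); best=16700 via (D,hash)
  {CDE}: card=12000; try (D,hash)→4300, (D,merge)→5600, (D,nl_idx)→15200, (E,hash)→16400, (D,nl)→60800, (E,nl_idx)→87800 …(+2); best=4300 via (D,hash)
  {BCE}: card=7500; try (B,hash)→6500, (B,merge)→6800, (B,nl_idx)→11000, (E,hash)→14100, (E,nl_idx)→58500, (B,nl)→90800 …(+2); best=6500 via (B,hash)
  {ACE}: card=3000; try (A,hash)→4300, (A,merge)→5600, (C,hash)→6900, (C,nl_idx)→8500, (C,merge)→9000, (A,nl)→60800 …(+1); best=4300 via (A,hash)
  {BCDE}: card=300000; try (D,hash)→17200, (B,hash)→21700, (D,merge)→113300, (B,merge)→187300, (E,hash)→317300, (D,nl_idx)→366500 …(+6); best=17200 via (D,hash)
  {ACDE}: card=120000; try (D,hash)→10500, (A,hash)→19500, (D,merge)→45100, (D,nl_idx)→148300, (A,merge)→186100, (D,nl)→604300 …(+1); best=10500 via (D,hash)
  {ABCE}: card=75000; try (B,hash)→12700, (A,hash)→17200, (B,merge)→46300, (B,nl_idx)→106300, (A,merge)→113300, (B,nl)→904300 …(+1); best=12700 via (B,hash)
  {ABCDE}: card=3000000; try (D,hash)→90900, (B,hash)→135900, (A,hash)→320400, (D,merge)→1364500, (B,merge)→2173500, (D,nl_idx)→3612700 …(+5); best=90900 via (D,hash)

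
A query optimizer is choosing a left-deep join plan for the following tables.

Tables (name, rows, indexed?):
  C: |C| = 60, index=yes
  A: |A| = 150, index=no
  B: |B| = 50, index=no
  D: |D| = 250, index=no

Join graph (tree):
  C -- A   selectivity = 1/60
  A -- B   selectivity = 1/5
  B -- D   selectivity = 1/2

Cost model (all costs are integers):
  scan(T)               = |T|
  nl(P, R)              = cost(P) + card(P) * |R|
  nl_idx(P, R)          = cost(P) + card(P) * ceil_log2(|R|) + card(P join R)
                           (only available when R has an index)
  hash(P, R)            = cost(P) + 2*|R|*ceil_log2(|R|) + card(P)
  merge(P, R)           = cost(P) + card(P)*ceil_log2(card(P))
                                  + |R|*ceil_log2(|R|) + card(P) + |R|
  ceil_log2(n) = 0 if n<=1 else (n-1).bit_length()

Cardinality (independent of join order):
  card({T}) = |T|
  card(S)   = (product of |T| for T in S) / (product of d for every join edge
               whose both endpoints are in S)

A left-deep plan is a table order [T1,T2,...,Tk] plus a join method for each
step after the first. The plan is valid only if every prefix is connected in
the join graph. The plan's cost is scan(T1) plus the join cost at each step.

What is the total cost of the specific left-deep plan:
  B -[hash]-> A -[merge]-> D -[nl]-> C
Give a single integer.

step 1: scan B: cost=50, card=50
step 2: join A via hash
    card(P join A) = 50*150/(5) = 1500
    cost = 50 + 2*150*8 + 50 = 2500
step 3: join D via merge
    card(P join D) = 1500*250/(2) = 187500
    cost = 2500 + 1500*11 + 250*8 + 1500 + 250 = 22750
step 4: join C via nl
    card(P join C) = 187500*60/(60) = 187500
    cost = 22750 + 187500*60 = 11272750

11272750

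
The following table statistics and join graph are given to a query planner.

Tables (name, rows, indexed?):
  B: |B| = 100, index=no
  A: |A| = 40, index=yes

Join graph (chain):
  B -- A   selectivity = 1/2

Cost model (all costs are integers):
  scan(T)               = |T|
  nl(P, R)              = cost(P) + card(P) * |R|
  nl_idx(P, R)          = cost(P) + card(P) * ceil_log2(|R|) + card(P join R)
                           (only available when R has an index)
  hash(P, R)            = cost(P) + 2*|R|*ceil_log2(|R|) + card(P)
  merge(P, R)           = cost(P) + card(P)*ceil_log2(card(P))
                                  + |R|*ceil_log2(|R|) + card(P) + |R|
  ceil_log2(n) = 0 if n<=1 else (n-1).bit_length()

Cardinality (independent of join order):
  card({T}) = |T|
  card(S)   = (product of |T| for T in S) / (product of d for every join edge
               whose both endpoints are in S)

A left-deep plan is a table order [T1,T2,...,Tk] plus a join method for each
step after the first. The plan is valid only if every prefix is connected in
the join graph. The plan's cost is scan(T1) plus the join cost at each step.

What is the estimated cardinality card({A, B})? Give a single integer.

2000

Tables in S: A(40), B(100)
Edges inside S: B-A(d=2)
numerator = 40 * 100 = 4000
denominator = 2 = 2
card(S) = 4000 / 2 = 2000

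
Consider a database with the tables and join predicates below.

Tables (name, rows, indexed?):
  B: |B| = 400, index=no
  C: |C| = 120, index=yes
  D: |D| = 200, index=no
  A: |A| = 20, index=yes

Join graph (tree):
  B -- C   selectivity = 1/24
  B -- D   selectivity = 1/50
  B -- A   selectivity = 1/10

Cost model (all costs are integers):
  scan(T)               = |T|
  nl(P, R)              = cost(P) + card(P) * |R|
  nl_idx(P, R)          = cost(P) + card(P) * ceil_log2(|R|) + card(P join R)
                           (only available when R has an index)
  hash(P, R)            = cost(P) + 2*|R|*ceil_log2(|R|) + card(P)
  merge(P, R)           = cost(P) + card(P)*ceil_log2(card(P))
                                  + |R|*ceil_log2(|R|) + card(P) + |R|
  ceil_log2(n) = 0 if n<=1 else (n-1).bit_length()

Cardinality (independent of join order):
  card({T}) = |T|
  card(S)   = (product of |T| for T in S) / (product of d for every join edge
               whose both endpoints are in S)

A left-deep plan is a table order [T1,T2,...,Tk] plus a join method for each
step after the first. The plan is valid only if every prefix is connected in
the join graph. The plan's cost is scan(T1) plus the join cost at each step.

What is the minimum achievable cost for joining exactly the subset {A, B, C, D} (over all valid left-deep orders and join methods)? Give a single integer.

9880

Selinger DP over subsets of {A,B,C,D}:
  {B}: scan cost=400, card=400
  {C}: scan cost=120, card=120
  {D}: scan cost=200, card=200
  {A}: scan cost=20, card=20
  {BC}: card=2000; try (C,hash)→2480, (B,merge)→5080, (C,nl_idx)→5200, (C,merge)→5360, (B,hash)→7440, (B,nl)→48120 …(+1); best=2480 via (C,hash)
  {BD}: card=1600; try (D,hash)→4000, (B,merge)→6000, (D,merge)→6200, (B,hash)→7600, (B,nl)→80200, (D,nl)→80400; best=4000 via (D,hash)
  {AB}: card=800; try (A,hash)→1000, (A,nl_idx)→3200, (B,merge)→4140, (A,merge)→4520, (B,hash)→7240, (B,nl)→8020 …(+1); best=1000 via (A,hash)
  {BCD}: card=8000; try (C,hash)→7280, (D,hash)→7680, (C,nl_idx)→23200, (C,merge)→24160, (D,merge)→28280, (C,nl)→196000 …(+1); best=7280 via (C,hash)
  {ABC}: card=4000; try (C,hash)→3480, (A,hash)→4680, (C,nl_idx)→10600, (C,merge)→10760, (A,nl_idx)→16480, (A,merge)→26600 …(+2); best=3480 via (C,hash)
  {ABD}: card=3200; try (D,hash)→5000, (A,hash)→5800, (D,merge)→11600, (A,nl_idx)→15200, (A,merge)→23320, (A,nl)→36000 …(+1); best=5000 via (D,hash)
  {ABCD}: card=16000; try (C,hash)→9880, (D,hash)→10680, (A,hash)→15480, (C,nl_idx)→43400, (C,merge)→47560, (D,merge)→57280 …(+5); best=9880 via (C,hash)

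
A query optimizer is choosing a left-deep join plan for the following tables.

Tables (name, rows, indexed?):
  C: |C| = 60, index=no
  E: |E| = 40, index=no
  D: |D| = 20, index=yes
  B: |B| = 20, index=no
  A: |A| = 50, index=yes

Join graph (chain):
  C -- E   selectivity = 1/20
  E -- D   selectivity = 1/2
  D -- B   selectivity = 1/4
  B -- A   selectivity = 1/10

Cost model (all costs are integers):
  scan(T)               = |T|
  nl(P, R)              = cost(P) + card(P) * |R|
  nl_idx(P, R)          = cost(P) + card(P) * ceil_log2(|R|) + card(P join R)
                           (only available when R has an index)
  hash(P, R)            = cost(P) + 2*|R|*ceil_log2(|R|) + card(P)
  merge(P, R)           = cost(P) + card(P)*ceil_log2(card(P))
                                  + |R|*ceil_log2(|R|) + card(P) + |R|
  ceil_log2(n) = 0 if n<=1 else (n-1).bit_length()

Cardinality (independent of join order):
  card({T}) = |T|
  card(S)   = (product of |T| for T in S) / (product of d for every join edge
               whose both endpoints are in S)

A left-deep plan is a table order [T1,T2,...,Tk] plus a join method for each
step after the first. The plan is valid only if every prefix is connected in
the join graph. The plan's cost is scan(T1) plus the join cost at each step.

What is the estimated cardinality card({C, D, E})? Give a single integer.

Tables in S: C(60), D(20), E(40)
Edges inside S: C-E(d=20), E-D(d=2)
numerator = 60 * 20 * 40 = 48000
denominator = 20 * 2 = 40
card(S) = 48000 / 40 = 1200

1200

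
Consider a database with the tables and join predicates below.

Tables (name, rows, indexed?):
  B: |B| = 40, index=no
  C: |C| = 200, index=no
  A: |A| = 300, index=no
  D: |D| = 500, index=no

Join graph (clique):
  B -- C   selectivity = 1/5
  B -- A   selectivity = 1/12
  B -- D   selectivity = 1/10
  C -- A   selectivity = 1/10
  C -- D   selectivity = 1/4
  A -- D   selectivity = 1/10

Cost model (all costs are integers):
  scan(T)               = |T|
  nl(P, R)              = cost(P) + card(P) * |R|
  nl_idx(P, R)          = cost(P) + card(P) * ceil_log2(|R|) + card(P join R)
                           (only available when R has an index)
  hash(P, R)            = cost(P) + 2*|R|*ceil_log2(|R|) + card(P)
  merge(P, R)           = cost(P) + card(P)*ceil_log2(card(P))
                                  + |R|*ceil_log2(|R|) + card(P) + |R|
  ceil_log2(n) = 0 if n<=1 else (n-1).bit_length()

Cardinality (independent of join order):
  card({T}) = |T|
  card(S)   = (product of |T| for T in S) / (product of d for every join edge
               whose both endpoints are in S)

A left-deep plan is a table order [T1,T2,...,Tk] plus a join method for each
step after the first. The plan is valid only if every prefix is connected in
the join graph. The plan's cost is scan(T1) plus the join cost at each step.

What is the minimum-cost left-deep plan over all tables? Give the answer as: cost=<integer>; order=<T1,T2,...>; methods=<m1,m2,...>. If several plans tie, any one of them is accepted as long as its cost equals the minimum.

Selinger DP (subsets sized 1..n):
  {B}: scan cost=40, card=40
  {C}: scan cost=200, card=200
  {A}: scan cost=300, card=300
  {D}: scan cost=500, card=500
  {BC}: card=1600; try (B,hash)→880, (C,merge)→2120, (B,merge)→2280, (C,hash)→3280, (C,nl)→8040, (B,nl)→8200; best=880 via (B,hash)
  {AB}: card=1000; try (B,hash)→1080, (A,merge)→3320, (B,merge)→3580, (A,hash)→5480, (A,nl)→12040, (B,nl)→12300; best=1080 via (B,hash)
  {BD}: card=2000; try (B,hash)→1480, (D,merge)→5320, (B,merge)→5780, (D,hash)→9080, (D,nl)→20040, (B,nl)→20500; best=1480 via (B,hash)
  {AC}: card=6000; try (C,hash)→3800, (A,merge)→5000, (C,merge)→5100, (A,hash)→5800, (A,nl)→60200, (C,nl)→60300; best=3800 via (C,hash)
  {CD}: card=25000; try (C,hash)→4200, (D,merge)→7000, (C,merge)→7300, (D,hash)→9400, (D,nl)→100200, (C,nl)→100500; best=4200 via (C,hash)
  {AD}: card=15000; try (A,hash)→6400, (D,merge)→8300, (A,merge)→8500, (D,hash)→9600, (D,nl)→150300, (A,nl)→150500; best=6400 via (A,hash)
  {ABC}: card=4000; try (C,hash)→5280, (A,hash)→7880, (B,hash)→10280, (C,merge)→13880, (A,merge)→23080, (B,merge)→88080 …(+3); best=5280 via (C,hash)
  {BCD}: card=20000; try (C,hash)→6680, (D,hash)→11480, (D,merge)→25080, (C,merge)→27280, (B,hash)→29680, (C,nl)→401480 …(+3); best=6680 via (C,hash)
  {ABD}: card=5000; try (A,hash)→8880, (D,hash)→11080, (D,merge)→17080, (B,hash)→21880, (A,merge)→28480, (B,merge)→231680 …(+3); best=8880 via (A,hash)
  {ACD}: card=75000; try (D,hash)→18800, (C,hash)→24600, (A,hash)→34600, (D,merge)→92800, (C,merge)→233200, (A,merge)→407200 …(+3); best=18800 via (D,hash)
  {ABCD}: card=5000; try (C,hash)→17080, (D,hash)→18280, (A,hash)→32080, (D,merge)→62280, (C,merge)→80680, (B,hash)→94280 …(+6); best=17080 via (C,hash)

cost=17080; order=D,B,A,C; methods=hash,hash,hash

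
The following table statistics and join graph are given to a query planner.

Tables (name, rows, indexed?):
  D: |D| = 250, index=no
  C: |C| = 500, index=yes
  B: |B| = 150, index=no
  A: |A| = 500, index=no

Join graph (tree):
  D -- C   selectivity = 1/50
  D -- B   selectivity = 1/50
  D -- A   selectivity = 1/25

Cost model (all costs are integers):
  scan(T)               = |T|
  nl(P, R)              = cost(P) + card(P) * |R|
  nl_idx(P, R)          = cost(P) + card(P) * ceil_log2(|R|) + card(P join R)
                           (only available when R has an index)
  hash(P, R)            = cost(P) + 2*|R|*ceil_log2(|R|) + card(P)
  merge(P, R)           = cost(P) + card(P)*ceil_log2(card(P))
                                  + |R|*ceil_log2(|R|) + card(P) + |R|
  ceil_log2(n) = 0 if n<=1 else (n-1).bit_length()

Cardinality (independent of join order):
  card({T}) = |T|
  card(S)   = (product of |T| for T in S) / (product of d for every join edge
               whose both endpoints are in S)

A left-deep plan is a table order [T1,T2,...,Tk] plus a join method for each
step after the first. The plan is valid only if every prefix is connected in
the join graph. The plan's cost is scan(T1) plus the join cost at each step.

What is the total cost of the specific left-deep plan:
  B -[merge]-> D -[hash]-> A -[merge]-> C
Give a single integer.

243500

step 1: scan B: cost=150, card=150
step 2: join D via merge
    card(P join D) = 150*250/(50) = 750
    cost = 150 + 150*8 + 250*8 + 150 + 250 = 3750
step 3: join A via hash
    card(P join A) = 750*500/(25) = 15000
    cost = 3750 + 2*500*9 + 750 = 13500
step 4: join C via merge
    card(P join C) = 15000*500/(50) = 150000
    cost = 13500 + 15000*14 + 500*9 + 15000 + 500 = 243500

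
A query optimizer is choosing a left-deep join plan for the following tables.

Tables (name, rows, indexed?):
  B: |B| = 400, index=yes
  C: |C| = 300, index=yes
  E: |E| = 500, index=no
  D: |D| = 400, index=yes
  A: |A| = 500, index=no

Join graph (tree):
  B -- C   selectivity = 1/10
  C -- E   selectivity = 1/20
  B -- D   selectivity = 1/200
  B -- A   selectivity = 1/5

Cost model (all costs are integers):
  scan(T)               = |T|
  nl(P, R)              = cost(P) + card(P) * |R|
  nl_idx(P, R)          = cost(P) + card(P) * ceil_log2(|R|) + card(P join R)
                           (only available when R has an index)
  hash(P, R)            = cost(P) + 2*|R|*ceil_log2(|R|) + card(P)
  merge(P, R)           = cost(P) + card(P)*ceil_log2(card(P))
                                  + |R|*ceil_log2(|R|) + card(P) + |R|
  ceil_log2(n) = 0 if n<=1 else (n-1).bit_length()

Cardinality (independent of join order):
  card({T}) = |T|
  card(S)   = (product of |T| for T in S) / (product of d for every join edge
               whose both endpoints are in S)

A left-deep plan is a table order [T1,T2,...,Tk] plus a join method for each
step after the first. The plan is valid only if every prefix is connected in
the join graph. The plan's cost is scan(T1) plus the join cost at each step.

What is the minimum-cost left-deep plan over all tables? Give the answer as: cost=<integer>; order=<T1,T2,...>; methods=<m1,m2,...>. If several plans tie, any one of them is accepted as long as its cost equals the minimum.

Selinger DP (subsets sized 1..n):
  {B}: scan cost=400, card=400
  {C}: scan cost=300, card=300
  {E}: scan cost=500, card=500
  {D}: scan cost=400, card=400
  {A}: scan cost=500, card=500
  {BC}: card=12000; try (C,hash)→6200, (B,merge)→7300, (C,merge)→7400, (B,hash)→7800, (B,nl_idx)→15000, (C,nl_idx)→16000 …(+2); best=6200 via (C,hash)
  {BD}: card=800; try (D,nl_idx)→4800, (B,nl_idx)→4800, (D,hash)→8000, (B,hash)→8000, (D,merge)→8400, (B,merge)→8400 …(+2); best=4800 via (D,nl_idx)
  {AB}: card=40000; try (B,hash)→8200, (A,merge)→9400, (B,merge)→9500, (A,hash)→9800, (B,nl_idx)→45000, (A,nl)→200400 …(+1); best=8200 via (B,hash)
  {CE}: card=7500; try (C,hash)→6400, (E,merge)→8300, (C,merge)→8500, (E,hash)→9600, (C,nl_idx)→12500, (E,nl)→150300 …(+1); best=6400 via (C,hash)
  {BCE}: card=300000; try (B,hash)→21100, (E,hash)→27200, (B,merge)→115400, (E,merge)→191200, (B,nl_idx)→373900, (B,nl)→3006400 …(+1); best=21100 via (B,hash)
  {BCD}: card=24000; try (C,hash)→11000, (C,merge)→16600, (D,hash)→25400, (C,nl_idx)→36000, (D,nl_idx)→138200, (D,merge)→190200 …(+2); best=11000 via (C,hash)
  {ABC}: card=1200000; try (A,hash)→27200, (C,hash)→53600, (A,merge)→191200, (C,merge)→691200, (C,nl_idx)→1568200, (A,nl)→6006200 …(+1); best=27200 via (A,hash)
  {ABD}: card=80000; try (A,hash)→14600, (A,merge)→18600, (D,hash)→55400, (A,nl)→404800, (D,nl_idx)→448200, (D,merge)→692200 …(+1); best=14600 via (A,hash)
  {BCDE}: card=600000; try (E,hash)→44000, (D,hash)→328300, (E,merge)→400000, (D,nl_idx)→3321100, (D,merge)→6025100, (E,nl)→12011000 …(+1); best=44000 via (E,hash)
  {ABCE}: card=30000000; try (A,hash)→330100, (E,hash)→1236200, (A,merge)→6026100, (E,merge)→26432200, (A,nl)→150021100, (E,nl)→600027200; best=330100 via (A,hash)
  {ABCD}: card=2400000; try (A,hash)→44000, (C,hash)→100000, (A,merge)→400000, (D,hash)→1234400, (C,merge)→1457600, (C,nl_idx)→3134600 …(+5); best=44000 via (A,hash)
  {ABCDE}: card=60000000; try (A,hash)→653000, (E,hash)→2453000, (A,merge)→12649000, (D,hash)→30337300, (E,merge)→55249000, (A,nl)→300044000 …(+4); best=653000 via (A,hash)

cost=653000; order=B,D,C,E,A; methods=nl_idx,hash,hash,hash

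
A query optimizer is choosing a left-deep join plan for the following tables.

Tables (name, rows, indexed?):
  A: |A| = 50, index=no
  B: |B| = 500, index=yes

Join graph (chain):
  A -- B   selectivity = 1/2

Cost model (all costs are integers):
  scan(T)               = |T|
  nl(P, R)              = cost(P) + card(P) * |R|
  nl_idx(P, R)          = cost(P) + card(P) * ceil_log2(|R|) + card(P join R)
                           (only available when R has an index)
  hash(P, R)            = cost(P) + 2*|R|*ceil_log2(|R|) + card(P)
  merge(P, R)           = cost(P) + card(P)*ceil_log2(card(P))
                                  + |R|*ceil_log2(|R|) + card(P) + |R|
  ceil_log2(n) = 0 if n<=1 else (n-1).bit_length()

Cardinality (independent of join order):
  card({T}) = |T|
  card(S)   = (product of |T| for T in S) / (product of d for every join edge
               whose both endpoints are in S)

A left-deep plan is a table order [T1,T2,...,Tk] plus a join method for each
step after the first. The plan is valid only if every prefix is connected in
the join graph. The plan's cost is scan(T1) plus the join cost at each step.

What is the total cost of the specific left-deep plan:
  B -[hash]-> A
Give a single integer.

1600

step 1: scan B: cost=500, card=500
step 2: join A via hash
    card(P join A) = 500*50/(2) = 12500
    cost = 500 + 2*50*6 + 500 = 1600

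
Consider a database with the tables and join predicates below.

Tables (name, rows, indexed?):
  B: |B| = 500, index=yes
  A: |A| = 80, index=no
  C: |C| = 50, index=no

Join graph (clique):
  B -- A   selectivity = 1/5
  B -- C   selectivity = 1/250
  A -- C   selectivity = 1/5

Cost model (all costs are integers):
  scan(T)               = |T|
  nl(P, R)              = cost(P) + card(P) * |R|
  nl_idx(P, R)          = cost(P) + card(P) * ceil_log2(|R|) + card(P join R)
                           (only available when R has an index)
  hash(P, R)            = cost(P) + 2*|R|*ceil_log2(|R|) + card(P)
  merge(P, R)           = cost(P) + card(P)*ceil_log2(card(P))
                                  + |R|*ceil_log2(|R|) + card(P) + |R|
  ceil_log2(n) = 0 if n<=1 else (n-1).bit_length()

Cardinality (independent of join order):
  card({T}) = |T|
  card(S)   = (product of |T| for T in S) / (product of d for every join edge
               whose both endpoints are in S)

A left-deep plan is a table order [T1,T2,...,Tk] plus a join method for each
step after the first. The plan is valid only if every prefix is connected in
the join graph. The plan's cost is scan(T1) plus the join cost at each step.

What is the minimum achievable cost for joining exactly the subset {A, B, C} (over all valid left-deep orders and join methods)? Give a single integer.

Selinger DP over subsets of {A,B,C}:
  {B}: scan cost=500, card=500
  {A}: scan cost=80, card=80
  {C}: scan cost=50, card=50
  {AB}: card=8000; try (A,hash)→2120, (B,merge)→5720, (A,merge)→6140, (B,nl_idx)→8800, (B,hash)→9160, (B,nl)→40080 …(+1); best=2120 via (A,hash)
  {BC}: card=100; try (B,nl_idx)→600, (C,hash)→1600, (B,merge)→5400, (C,merge)→5850, (B,hash)→9100, (B,nl)→25050 …(+1); best=600 via (B,nl_idx)
  {AC}: card=800; try (C,hash)→760, (A,merge)→1040, (C,merge)→1070, (A,hash)→1220, (A,nl)→4050, (C,nl)→4080; best=760 via (C,hash)
  {ABC}: card=320; try (A,hash)→1820, (A,merge)→2040, (B,nl_idx)→8280, (A,nl)→8600, (B,hash)→10560, (C,hash)→10720 …(+4); best=1820 via (A,hash)

1820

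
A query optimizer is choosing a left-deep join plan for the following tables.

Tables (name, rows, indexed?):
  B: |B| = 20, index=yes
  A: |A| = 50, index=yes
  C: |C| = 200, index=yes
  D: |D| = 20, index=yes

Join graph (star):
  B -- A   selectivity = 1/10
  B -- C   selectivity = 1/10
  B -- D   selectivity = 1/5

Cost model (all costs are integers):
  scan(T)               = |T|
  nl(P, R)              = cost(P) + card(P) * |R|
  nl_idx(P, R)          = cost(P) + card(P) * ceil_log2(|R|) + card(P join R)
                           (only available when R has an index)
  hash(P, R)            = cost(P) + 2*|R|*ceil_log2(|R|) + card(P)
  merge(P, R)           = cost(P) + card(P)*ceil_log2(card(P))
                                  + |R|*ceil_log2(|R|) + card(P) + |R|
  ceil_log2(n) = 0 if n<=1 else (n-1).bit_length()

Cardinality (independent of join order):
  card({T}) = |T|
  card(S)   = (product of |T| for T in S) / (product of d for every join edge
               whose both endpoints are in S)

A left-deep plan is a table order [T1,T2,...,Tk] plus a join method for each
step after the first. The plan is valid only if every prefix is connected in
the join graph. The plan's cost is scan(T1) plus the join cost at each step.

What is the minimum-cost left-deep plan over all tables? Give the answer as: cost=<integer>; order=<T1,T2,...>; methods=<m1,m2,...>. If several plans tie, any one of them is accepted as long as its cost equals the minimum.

Selinger DP (subsets sized 1..n):
  {B}: scan cost=20, card=20
  {A}: scan cost=50, card=50
  {C}: scan cost=200, card=200
  {D}: scan cost=20, card=20
  {AB}: card=100; try (A,nl_idx)→240, (B,hash)→300, (B,nl_idx)→400, (A,merge)→490, (B,merge)→520, (A,hash)→640 …(+2); best=240 via (A,nl_idx)
  {BC}: card=400; try (C,nl_idx)→580, (B,hash)→600, (B,nl_idx)→1600, (C,merge)→1940, (B,merge)→2120, (C,hash)→3240 …(+2); best=580 via (C,nl_idx)
  {BD}: card=80; try (D,nl_idx)→200, (B,nl_idx)→200, (D,hash)→240, (B,hash)→240, (D,merge)→260, (B,merge)→260 …(+2); best=200 via (D,nl_idx)
  {ABC}: card=2000; try (A,hash)→1580, (C,merge)→2840, (C,nl_idx)→3040, (C,hash)→3540, (A,merge)→4930, (A,nl_idx)→4980 …(+2); best=1580 via (A,hash)
  {ABD}: card=400; try (D,hash)→540, (A,hash)→880, (A,nl_idx)→1080, (D,nl_idx)→1140, (D,merge)→1160, (A,merge)→1190 …(+2); best=540 via (D,hash)
  {BCD}: card=1600; try (D,hash)→1180, (C,nl_idx)→2440, (C,merge)→2640, (C,hash)→3480, (D,nl_idx)→4180, (D,merge)→4700 …(+2); best=1180 via (D,hash)
  {ABCD}: card=8000; try (A,hash)→3380, (D,hash)→3780, (C,hash)→4140, (C,merge)→6340, (C,nl_idx)→11740, (A,nl_idx)→18780 …(+6); best=3380 via (A,hash)

cost=3380; order=B,C,D,A; methods=nl_idx,hash,hash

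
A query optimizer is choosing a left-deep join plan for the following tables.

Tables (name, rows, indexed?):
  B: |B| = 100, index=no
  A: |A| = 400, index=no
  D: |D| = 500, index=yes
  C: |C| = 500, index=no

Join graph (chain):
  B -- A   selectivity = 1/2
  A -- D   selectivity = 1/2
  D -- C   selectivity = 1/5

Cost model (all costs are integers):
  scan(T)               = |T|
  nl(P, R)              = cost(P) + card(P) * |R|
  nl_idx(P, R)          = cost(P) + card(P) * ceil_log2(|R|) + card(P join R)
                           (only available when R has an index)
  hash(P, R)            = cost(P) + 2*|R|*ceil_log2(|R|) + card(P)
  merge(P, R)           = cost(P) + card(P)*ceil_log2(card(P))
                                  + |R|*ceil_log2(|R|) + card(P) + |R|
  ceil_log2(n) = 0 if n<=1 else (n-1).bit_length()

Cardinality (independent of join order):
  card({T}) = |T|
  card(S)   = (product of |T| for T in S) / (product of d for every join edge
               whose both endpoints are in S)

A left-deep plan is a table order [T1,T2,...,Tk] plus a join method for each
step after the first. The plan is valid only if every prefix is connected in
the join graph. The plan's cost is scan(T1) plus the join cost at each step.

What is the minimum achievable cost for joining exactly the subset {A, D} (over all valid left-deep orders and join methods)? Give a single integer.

Selinger DP over subsets of {A,D}:
  {A}: scan cost=400, card=400
  {D}: scan cost=500, card=500
  {AD}: card=100000; try (A,hash)→8200, (D,merge)→9400, (A,merge)→9500, (D,hash)→9800, (D,nl_idx)→104000, (D,nl)→200400 …(+1); best=8200 via (A,hash)

8200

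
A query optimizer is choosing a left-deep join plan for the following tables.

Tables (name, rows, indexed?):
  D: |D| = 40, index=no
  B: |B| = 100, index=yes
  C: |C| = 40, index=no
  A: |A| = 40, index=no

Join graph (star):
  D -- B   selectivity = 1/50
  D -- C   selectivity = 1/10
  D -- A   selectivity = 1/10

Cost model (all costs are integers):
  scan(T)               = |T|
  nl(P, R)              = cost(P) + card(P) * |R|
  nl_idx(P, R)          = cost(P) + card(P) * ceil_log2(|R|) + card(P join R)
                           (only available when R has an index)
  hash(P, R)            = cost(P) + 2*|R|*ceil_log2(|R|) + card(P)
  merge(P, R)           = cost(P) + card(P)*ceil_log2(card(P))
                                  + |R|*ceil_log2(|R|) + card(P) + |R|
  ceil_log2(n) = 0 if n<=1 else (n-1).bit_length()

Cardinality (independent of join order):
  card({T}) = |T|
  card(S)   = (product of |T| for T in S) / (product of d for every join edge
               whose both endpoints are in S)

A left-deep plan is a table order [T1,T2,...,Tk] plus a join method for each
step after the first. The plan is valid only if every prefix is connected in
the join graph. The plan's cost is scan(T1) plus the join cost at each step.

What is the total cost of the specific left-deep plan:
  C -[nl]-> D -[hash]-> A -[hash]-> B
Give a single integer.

4320

step 1: scan C: cost=40, card=40
step 2: join D via nl
    card(P join D) = 40*40/(10) = 160
    cost = 40 + 40*40 = 1640
step 3: join A via hash
    card(P join A) = 160*40/(10) = 640
    cost = 1640 + 2*40*6 + 160 = 2280
step 4: join B via hash
    card(P join B) = 640*100/(50) = 1280
    cost = 2280 + 2*100*7 + 640 = 4320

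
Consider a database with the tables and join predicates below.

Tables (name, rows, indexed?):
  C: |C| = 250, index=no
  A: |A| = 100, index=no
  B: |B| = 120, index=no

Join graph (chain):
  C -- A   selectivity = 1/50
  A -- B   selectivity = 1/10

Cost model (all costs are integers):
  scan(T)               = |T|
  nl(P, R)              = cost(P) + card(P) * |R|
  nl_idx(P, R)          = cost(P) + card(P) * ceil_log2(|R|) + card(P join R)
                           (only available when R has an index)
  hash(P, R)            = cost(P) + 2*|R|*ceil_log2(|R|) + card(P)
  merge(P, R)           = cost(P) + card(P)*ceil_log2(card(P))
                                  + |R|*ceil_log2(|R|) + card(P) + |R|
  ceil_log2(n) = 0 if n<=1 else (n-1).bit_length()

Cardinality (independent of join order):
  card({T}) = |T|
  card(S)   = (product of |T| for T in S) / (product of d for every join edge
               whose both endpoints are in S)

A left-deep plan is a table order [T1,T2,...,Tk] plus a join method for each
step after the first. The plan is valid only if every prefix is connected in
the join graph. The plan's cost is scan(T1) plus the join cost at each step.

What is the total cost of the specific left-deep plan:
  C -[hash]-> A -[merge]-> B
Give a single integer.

7860

step 1: scan C: cost=250, card=250
step 2: join A via hash
    card(P join A) = 250*100/(50) = 500
    cost = 250 + 2*100*7 + 250 = 1900
step 3: join B via merge
    card(P join B) = 500*120/(10) = 6000
    cost = 1900 + 500*9 + 120*7 + 500 + 120 = 7860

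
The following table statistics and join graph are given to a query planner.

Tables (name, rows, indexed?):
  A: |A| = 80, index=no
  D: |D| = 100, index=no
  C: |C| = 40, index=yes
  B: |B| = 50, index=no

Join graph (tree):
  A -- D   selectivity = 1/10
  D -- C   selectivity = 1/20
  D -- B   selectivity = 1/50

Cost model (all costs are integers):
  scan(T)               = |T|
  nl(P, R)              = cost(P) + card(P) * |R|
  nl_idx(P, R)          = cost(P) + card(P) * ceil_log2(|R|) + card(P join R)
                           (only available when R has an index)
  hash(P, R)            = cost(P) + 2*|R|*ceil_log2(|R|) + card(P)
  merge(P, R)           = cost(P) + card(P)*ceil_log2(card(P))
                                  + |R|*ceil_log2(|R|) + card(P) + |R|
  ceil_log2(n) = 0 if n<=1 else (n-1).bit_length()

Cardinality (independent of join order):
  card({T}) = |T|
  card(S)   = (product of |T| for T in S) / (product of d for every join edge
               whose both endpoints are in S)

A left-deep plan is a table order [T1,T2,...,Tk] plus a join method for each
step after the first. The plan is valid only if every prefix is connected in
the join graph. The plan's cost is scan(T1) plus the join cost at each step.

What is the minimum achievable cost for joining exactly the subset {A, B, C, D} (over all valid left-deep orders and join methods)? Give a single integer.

Selinger DP over subsets of {A,B,C,D}:
  {A}: scan cost=80, card=80
  {D}: scan cost=100, card=100
  {C}: scan cost=40, card=40
  {B}: scan cost=50, card=50
  {AD}: card=800; try (A,hash)→1320, (D,merge)→1520, (A,merge)→1540, (D,hash)→1560, (D,nl)→8080, (A,nl)→8100; best=1320 via (A,hash)
  {CD}: card=200; try (C,hash)→680, (C,nl_idx)→900, (D,merge)→1120, (C,merge)→1180, (D,hash)→1480, (D,nl)→4040 …(+1); best=680 via (C,hash)
  {BD}: card=100; try (B,hash)→800, (D,merge)→1200, (B,merge)→1250, (D,hash)→1500, (D,nl)→5050, (B,nl)→5100; best=800 via (B,hash)
  {ACD}: card=1600; try (A,hash)→2000, (C,hash)→2600, (A,merge)→3120, (C,nl_idx)→7720, (C,merge)→10400, (A,nl)→16680 …(+1); best=2000 via (A,hash)
  {ABD}: card=800; try (A,hash)→2020, (A,merge)→2240, (B,hash)→2720, (A,nl)→8800, (B,merge)→10470, (B,nl)→41320; best=2020 via (A,hash)
  {BCD}: card=200; try (C,hash)→1380, (B,hash)→1480, (C,nl_idx)→1600, (C,merge)→1880, (B,merge)→2830, (C,nl)→4800 …(+1); best=1380 via (C,hash)
  {ABCD}: card=1600; try (A,hash)→2700, (C,hash)→3300, (A,merge)→3820, (B,hash)→4200, (C,nl_idx)→8420, (C,merge)→11100 …(+4); best=2700 via (A,hash)

2700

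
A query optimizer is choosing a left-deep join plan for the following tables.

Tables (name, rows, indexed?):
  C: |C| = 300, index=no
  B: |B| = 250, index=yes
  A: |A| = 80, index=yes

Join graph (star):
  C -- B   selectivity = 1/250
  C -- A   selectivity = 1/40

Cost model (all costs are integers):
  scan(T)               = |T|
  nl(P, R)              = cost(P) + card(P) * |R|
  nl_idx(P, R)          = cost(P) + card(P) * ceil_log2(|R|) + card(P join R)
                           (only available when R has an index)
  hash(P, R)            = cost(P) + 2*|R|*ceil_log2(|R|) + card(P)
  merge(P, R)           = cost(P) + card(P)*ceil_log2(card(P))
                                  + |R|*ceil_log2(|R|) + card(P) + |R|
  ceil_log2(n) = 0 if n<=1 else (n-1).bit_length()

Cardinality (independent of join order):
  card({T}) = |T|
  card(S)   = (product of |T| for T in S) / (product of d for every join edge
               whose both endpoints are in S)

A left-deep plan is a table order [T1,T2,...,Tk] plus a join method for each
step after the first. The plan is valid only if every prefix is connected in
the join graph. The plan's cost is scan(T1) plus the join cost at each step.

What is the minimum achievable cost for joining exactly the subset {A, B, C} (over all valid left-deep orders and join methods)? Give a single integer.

4420

Selinger DP over subsets of {A,B,C}:
  {C}: scan cost=300, card=300
  {B}: scan cost=250, card=250
  {A}: scan cost=80, card=80
  {BC}: card=300; try (B,nl_idx)→3000, (B,hash)→4600, (C,merge)→5500, (B,merge)→5550, (C,hash)→5900, (C,nl)→75250 …(+1); best=3000 via (B,nl_idx)
  {AC}: card=600; try (A,hash)→1720, (A,nl_idx)→3000, (C,merge)→3720, (A,merge)→3940, (C,hash)→5560, (C,nl)→24080 …(+1); best=1720 via (A,hash)
  {ABC}: card=600; try (A,hash)→4420, (A,nl_idx)→5700, (B,hash)→6320, (A,merge)→6640, (B,nl_idx)→7120, (B,merge)→10570 …(+2); best=4420 via (A,hash)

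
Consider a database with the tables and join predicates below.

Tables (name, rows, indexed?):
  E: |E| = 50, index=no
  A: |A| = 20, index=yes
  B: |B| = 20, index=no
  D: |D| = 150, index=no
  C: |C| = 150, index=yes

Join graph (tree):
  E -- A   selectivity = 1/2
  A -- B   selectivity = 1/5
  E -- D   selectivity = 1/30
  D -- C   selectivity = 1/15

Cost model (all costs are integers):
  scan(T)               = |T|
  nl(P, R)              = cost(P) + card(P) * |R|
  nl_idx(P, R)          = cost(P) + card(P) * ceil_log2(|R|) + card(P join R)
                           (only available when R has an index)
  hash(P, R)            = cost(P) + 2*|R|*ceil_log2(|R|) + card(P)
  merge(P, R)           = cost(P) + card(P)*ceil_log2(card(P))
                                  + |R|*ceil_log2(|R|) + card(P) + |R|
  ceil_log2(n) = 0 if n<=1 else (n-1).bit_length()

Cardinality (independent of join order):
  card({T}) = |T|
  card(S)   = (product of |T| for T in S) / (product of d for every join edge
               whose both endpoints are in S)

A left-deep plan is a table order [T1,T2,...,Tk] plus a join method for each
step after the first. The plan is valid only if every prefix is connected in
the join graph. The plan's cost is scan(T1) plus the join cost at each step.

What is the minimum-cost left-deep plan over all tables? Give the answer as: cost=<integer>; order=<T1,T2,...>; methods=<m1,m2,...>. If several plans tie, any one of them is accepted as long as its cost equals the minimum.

cost=16450; order=D,E,A,B,C; methods=hash,hash,hash,hash

Selinger DP (subsets sized 1..n):
  {E}: scan cost=50, card=50
  {A}: scan cost=20, card=20
  {B}: scan cost=20, card=20
  {D}: scan cost=150, card=150
  {C}: scan cost=150, card=150
  {AE}: card=500; try (A,hash)→300, (E,merge)→490, (A,merge)→520, (E,hash)→640, (A,nl_idx)→800, (E,nl)→1020 …(+1); best=300 via (A,hash)
  {DE}: card=250; try (E,hash)→900, (D,merge)→1750, (E,merge)→1850, (D,hash)→2500, (D,nl)→7550, (E,nl)→7650; best=900 via (E,hash)
  {AB}: card=80; try (A,nl_idx)→200, (B,hash)→240, (A,hash)→240, (B,merge)→260, (A,merge)→260, (B,nl)→420 …(+1); best=200 via (A,nl_idx)
  {CD}: card=1500; try (D,hash)→2700, (C,hash)→2700, (D,merge)→2850, (C,merge)→2850, (C,nl_idx)→2850, (D,nl)→22650 …(+1); best=2700 via (D,hash)
  {ABE}: card=2000; try (E,hash)→880, (B,hash)→1000, (E,merge)→1190, (E,nl)→4200, (B,merge)→5420, (B,nl)→10300; best=880 via (E,hash)
  {ADE}: card=2500; try (A,hash)→1350, (D,hash)→3200, (A,merge)→3270, (A,nl_idx)→4650, (A,nl)→5900, (D,merge)→6650 …(+1); best=1350 via (A,hash)
  {CDE}: card=2500; try (C,hash)→3550, (C,merge)→4500, (E,hash)→4800, (C,nl_idx)→5400, (E,merge)→21050, (C,nl)→38400 …(+1); best=3550 via (C,hash)
  {ABDE}: card=10000; try (B,hash)→4050, (D,hash)→5280, (D,merge)→26230, (B,merge)→33970, (B,nl)→51350, (D,nl)→300880; best=4050 via (B,hash)
  {ACDE}: card=25000; try (C,hash)→6250, (A,hash)→6250, (C,merge)→35200, (A,merge)→36170, (A,nl_idx)→41050, (C,nl_idx)→46350 …(+2); best=6250 via (C,hash)
  {ABCDE}: card=100000; try (C,hash)→16450, (B,hash)→31450, (C,merge)→155400, (C,nl_idx)→184050, (B,merge)→406370, (B,nl)→506250 …(+1); best=16450 via (C,hash)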